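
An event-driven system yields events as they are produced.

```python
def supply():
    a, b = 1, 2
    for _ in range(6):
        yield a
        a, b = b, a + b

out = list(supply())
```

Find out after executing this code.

Step 1: Fibonacci-like sequence starting with a=1, b=2:
  Iteration 1: yield a=1, then a,b = 2,3
  Iteration 2: yield a=2, then a,b = 3,5
  Iteration 3: yield a=3, then a,b = 5,8
  Iteration 4: yield a=5, then a,b = 8,13
  Iteration 5: yield a=8, then a,b = 13,21
  Iteration 6: yield a=13, then a,b = 21,34
Therefore out = [1, 2, 3, 5, 8, 13].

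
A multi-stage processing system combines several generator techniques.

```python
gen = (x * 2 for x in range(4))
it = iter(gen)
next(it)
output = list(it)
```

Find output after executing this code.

Step 1: Generator produces [0, 2, 4, 6].
Step 2: next(it) consumes first element (0).
Step 3: list(it) collects remaining: [2, 4, 6].
Therefore output = [2, 4, 6].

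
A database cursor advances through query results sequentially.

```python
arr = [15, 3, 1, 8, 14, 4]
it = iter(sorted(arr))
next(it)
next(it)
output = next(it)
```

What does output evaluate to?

Step 1: sorted([15, 3, 1, 8, 14, 4]) = [1, 3, 4, 8, 14, 15].
Step 2: Create iterator and skip 2 elements.
Step 3: next() returns 4.
Therefore output = 4.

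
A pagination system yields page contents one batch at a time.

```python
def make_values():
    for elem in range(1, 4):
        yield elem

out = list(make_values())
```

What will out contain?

Step 1: The generator yields each value from range(1, 4).
Step 2: list() consumes all yields: [1, 2, 3].
Therefore out = [1, 2, 3].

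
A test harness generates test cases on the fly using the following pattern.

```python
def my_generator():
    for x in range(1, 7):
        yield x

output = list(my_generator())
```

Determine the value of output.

Step 1: The generator yields each value from range(1, 7).
Step 2: list() consumes all yields: [1, 2, 3, 4, 5, 6].
Therefore output = [1, 2, 3, 4, 5, 6].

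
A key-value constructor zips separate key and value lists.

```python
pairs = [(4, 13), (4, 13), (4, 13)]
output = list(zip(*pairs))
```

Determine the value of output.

Step 1: zip(*pairs) transposes: unzips [(4, 13), (4, 13), (4, 13)] into separate sequences.
Step 2: First elements: (4, 4, 4), second elements: (13, 13, 13).
Therefore output = [(4, 4, 4), (13, 13, 13)].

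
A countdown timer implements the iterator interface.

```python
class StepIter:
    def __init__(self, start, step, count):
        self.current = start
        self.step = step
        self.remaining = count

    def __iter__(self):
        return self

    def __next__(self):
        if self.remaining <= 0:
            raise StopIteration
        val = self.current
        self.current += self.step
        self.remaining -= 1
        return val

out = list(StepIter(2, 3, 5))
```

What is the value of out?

Step 1: StepIter starts at 2, increments by 3, for 5 steps:
  Yield 2, then current += 3
  Yield 5, then current += 3
  Yield 8, then current += 3
  Yield 11, then current += 3
  Yield 14, then current += 3
Therefore out = [2, 5, 8, 11, 14].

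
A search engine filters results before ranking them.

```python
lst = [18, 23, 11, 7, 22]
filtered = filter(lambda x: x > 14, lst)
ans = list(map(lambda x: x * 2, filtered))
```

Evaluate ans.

Step 1: Filter lst for elements > 14:
  18: kept
  23: kept
  11: removed
  7: removed
  22: kept
Step 2: Map x * 2 on filtered [18, 23, 22]:
  18 -> 36
  23 -> 46
  22 -> 44
Therefore ans = [36, 46, 44].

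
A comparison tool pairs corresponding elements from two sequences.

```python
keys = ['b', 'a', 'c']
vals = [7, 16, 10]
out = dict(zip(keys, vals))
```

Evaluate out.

Step 1: zip pairs keys with values:
  'b' -> 7
  'a' -> 16
  'c' -> 10
Therefore out = {'b': 7, 'a': 16, 'c': 10}.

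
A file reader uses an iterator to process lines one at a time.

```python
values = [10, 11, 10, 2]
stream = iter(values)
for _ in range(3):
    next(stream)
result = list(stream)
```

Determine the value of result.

Step 1: Create iterator over [10, 11, 10, 2].
Step 2: Advance 3 positions (consuming [10, 11, 10]).
Step 3: list() collects remaining elements: [2].
Therefore result = [2].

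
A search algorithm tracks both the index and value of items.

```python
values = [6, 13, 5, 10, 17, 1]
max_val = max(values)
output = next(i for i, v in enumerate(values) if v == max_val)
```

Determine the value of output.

Step 1: max([6, 13, 5, 10, 17, 1]) = 17.
Step 2: Find first index where value == 17:
  Index 0: 6 != 17
  Index 1: 13 != 17
  Index 2: 5 != 17
  Index 3: 10 != 17
  Index 4: 17 == 17, found!
Therefore output = 4.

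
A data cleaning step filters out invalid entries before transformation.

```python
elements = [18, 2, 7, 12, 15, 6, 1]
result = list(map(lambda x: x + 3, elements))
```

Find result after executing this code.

Step 1: Apply lambda x: x + 3 to each element:
  18 -> 21
  2 -> 5
  7 -> 10
  12 -> 15
  15 -> 18
  6 -> 9
  1 -> 4
Therefore result = [21, 5, 10, 15, 18, 9, 4].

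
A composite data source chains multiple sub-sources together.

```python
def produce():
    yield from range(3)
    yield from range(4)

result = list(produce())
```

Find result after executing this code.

Step 1: Trace yields in order:
  yield 0
  yield 1
  yield 2
  yield 0
  yield 1
  yield 2
  yield 3
Therefore result = [0, 1, 2, 0, 1, 2, 3].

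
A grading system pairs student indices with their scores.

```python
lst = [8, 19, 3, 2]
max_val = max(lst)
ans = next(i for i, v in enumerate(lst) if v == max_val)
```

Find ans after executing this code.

Step 1: max([8, 19, 3, 2]) = 19.
Step 2: Find first index where value == 19:
  Index 0: 8 != 19
  Index 1: 19 == 19, found!
Therefore ans = 1.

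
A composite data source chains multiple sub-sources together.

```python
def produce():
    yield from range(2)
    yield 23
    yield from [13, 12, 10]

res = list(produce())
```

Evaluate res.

Step 1: Trace yields in order:
  yield 0
  yield 1
  yield 23
  yield 13
  yield 12
  yield 10
Therefore res = [0, 1, 23, 13, 12, 10].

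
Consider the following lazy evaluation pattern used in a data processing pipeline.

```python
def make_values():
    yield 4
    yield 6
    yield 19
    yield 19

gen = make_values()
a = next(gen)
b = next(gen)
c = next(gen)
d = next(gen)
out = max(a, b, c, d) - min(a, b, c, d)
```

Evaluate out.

Step 1: Create generator and consume all values:
  a = next(gen) = 4
  b = next(gen) = 6
  c = next(gen) = 19
  d = next(gen) = 19
Step 2: max = 19, min = 4, out = 19 - 4 = 15.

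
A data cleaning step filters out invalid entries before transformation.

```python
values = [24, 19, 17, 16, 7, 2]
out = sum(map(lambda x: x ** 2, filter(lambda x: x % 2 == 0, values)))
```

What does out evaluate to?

Step 1: Filter even numbers from [24, 19, 17, 16, 7, 2]: [24, 16, 2]
Step 2: Square each: [576, 256, 4]
Step 3: Sum = 836.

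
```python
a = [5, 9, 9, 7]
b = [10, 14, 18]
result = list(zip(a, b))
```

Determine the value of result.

Step 1: zip stops at shortest (len(a)=4, len(b)=3):
  Index 0: (5, 10)
  Index 1: (9, 14)
  Index 2: (9, 18)
Step 2: Last element of a (7) has no pair, dropped.
Therefore result = [(5, 10), (9, 14), (9, 18)].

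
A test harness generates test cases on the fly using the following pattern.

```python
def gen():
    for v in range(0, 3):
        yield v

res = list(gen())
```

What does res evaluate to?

Step 1: The generator yields each value from range(0, 3).
Step 2: list() consumes all yields: [0, 1, 2].
Therefore res = [0, 1, 2].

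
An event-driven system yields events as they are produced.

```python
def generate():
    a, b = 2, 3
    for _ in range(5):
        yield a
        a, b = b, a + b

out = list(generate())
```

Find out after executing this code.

Step 1: Fibonacci-like sequence starting with a=2, b=3:
  Iteration 1: yield a=2, then a,b = 3,5
  Iteration 2: yield a=3, then a,b = 5,8
  Iteration 3: yield a=5, then a,b = 8,13
  Iteration 4: yield a=8, then a,b = 13,21
  Iteration 5: yield a=13, then a,b = 21,34
Therefore out = [2, 3, 5, 8, 13].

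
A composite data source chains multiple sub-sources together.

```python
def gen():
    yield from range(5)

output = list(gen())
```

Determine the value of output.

Step 1: yield from delegates to the iterable, yielding each element.
Step 2: Collected values: [0, 1, 2, 3, 4].
Therefore output = [0, 1, 2, 3, 4].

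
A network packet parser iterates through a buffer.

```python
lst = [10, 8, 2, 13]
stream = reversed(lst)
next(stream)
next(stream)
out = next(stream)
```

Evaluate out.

Step 1: reversed([10, 8, 2, 13]) gives iterator: [13, 2, 8, 10].
Step 2: First next() = 13, second next() = 2.
Step 3: Third next() = 8.
Therefore out = 8.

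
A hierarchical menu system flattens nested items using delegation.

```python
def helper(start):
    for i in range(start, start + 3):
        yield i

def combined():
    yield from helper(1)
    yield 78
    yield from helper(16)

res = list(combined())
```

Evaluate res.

Step 1: combined() delegates to helper(1):
  yield 1
  yield 2
  yield 3
Step 2: yield 78
Step 3: Delegates to helper(16):
  yield 16
  yield 17
  yield 18
Therefore res = [1, 2, 3, 78, 16, 17, 18].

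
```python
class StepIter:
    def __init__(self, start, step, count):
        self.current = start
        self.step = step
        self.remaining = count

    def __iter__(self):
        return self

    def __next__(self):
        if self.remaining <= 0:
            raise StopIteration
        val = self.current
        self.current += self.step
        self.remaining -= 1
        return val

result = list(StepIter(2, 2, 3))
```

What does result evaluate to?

Step 1: StepIter starts at 2, increments by 2, for 3 steps:
  Yield 2, then current += 2
  Yield 4, then current += 2
  Yield 6, then current += 2
Therefore result = [2, 4, 6].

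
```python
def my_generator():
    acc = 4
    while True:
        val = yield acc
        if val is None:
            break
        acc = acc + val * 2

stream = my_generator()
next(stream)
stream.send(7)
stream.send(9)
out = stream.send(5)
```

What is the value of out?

Step 1: next() -> yield acc=4.
Step 2: send(7) -> val=7, acc = 4 + 7*2 = 18, yield 18.
Step 3: send(9) -> val=9, acc = 18 + 9*2 = 36, yield 36.
Step 4: send(5) -> val=5, acc = 36 + 5*2 = 46, yield 46.
Therefore out = 46.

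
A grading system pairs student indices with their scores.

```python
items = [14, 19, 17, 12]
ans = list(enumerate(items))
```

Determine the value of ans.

Step 1: enumerate pairs each element with its index:
  (0, 14)
  (1, 19)
  (2, 17)
  (3, 12)
Therefore ans = [(0, 14), (1, 19), (2, 17), (3, 12)].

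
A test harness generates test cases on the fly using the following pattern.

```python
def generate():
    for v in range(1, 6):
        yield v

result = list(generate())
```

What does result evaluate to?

Step 1: The generator yields each value from range(1, 6).
Step 2: list() consumes all yields: [1, 2, 3, 4, 5].
Therefore result = [1, 2, 3, 4, 5].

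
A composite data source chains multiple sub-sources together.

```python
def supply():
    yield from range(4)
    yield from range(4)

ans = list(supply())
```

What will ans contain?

Step 1: Trace yields in order:
  yield 0
  yield 1
  yield 2
  yield 3
  yield 0
  yield 1
  yield 2
  yield 3
Therefore ans = [0, 1, 2, 3, 0, 1, 2, 3].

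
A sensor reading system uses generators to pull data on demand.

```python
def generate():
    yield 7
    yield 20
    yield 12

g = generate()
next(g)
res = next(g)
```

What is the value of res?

Step 1: generate() creates a generator.
Step 2: next(g) yields 7 (consumed and discarded).
Step 3: next(g) yields 20, assigned to res.
Therefore res = 20.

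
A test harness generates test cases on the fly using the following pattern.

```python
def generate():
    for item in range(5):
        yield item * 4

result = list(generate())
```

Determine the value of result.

Step 1: For each item in range(5), yield item * 4:
  item=0: yield 0 * 4 = 0
  item=1: yield 1 * 4 = 4
  item=2: yield 2 * 4 = 8
  item=3: yield 3 * 4 = 12
  item=4: yield 4 * 4 = 16
Therefore result = [0, 4, 8, 12, 16].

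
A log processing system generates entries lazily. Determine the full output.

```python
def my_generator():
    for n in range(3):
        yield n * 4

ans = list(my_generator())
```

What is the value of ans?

Step 1: For each n in range(3), yield n * 4:
  n=0: yield 0 * 4 = 0
  n=1: yield 1 * 4 = 4
  n=2: yield 2 * 4 = 8
Therefore ans = [0, 4, 8].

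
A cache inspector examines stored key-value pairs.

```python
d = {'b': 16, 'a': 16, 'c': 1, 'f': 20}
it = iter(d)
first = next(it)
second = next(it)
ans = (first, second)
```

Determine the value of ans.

Step 1: iter(d) iterates over keys: ['b', 'a', 'c', 'f'].
Step 2: first = next(it) = 'b', second = next(it) = 'a'.
Therefore ans = ('b', 'a').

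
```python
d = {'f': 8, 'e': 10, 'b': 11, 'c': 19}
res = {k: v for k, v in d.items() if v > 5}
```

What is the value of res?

Step 1: Filter items where value > 5:
  'f': 8 > 5: kept
  'e': 10 > 5: kept
  'b': 11 > 5: kept
  'c': 19 > 5: kept
Therefore res = {'f': 8, 'e': 10, 'b': 11, 'c': 19}.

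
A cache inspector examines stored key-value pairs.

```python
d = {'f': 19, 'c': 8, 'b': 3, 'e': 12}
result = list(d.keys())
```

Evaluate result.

Step 1: d.keys() returns the dictionary keys in insertion order.
Therefore result = ['f', 'c', 'b', 'e'].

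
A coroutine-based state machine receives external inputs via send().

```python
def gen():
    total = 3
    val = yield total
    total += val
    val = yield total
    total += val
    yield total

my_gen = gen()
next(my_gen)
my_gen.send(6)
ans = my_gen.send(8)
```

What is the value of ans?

Step 1: next() -> yield total=3.
Step 2: send(6) -> val=6, total = 3+6 = 9, yield 9.
Step 3: send(8) -> val=8, total = 9+8 = 17, yield 17.
Therefore ans = 17.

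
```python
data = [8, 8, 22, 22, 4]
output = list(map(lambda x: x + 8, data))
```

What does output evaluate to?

Step 1: Apply lambda x: x + 8 to each element:
  8 -> 16
  8 -> 16
  22 -> 30
  22 -> 30
  4 -> 12
Therefore output = [16, 16, 30, 30, 12].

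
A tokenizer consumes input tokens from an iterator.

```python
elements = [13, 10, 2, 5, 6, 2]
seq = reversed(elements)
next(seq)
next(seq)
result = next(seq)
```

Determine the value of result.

Step 1: reversed([13, 10, 2, 5, 6, 2]) gives iterator: [2, 6, 5, 2, 10, 13].
Step 2: First next() = 2, second next() = 6.
Step 3: Third next() = 5.
Therefore result = 5.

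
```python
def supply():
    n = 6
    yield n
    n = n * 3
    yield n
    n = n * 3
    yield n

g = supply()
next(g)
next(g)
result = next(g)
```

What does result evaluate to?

Step 1: Trace through generator execution:
  Yield 1: n starts at 6, yield 6
  Yield 2: n = 6 * 3 = 18, yield 18
  Yield 3: n = 18 * 3 = 54, yield 54
Step 2: First next() gets 6, second next() gets the second value, third next() yields 54.
Therefore result = 54.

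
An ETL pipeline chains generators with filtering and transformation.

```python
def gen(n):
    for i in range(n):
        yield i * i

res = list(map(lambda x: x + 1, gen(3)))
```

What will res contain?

Step 1: gen(3) yields squares: [0, 1, 4].
Step 2: map adds 1 to each: [1, 2, 5].
Therefore res = [1, 2, 5].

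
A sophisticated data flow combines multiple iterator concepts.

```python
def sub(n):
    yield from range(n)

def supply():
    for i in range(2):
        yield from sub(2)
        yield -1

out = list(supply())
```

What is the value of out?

Step 1: For each i in range(2):
  i=0: yield from sub(2) -> [0, 1], then yield -1
  i=1: yield from sub(2) -> [0, 1], then yield -1
Therefore out = [0, 1, -1, 0, 1, -1].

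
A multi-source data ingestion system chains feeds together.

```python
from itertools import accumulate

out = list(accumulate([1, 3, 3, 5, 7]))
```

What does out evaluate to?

Step 1: accumulate computes running sums:
  + 1 = 1
  + 3 = 4
  + 3 = 7
  + 5 = 12
  + 7 = 19
Therefore out = [1, 4, 7, 12, 19].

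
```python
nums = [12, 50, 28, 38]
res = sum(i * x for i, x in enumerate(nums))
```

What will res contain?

Step 1: Compute i * x for each (i, x) in enumerate([12, 50, 28, 38]):
  i=0, x=12: 0*12 = 0
  i=1, x=50: 1*50 = 50
  i=2, x=28: 2*28 = 56
  i=3, x=38: 3*38 = 114
Step 2: sum = 0 + 50 + 56 + 114 = 220.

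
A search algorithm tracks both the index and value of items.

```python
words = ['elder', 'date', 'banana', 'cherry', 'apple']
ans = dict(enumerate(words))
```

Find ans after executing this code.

Step 1: enumerate pairs indices with words:
  0 -> 'elder'
  1 -> 'date'
  2 -> 'banana'
  3 -> 'cherry'
  4 -> 'apple'
Therefore ans = {0: 'elder', 1: 'date', 2: 'banana', 3: 'cherry', 4: 'apple'}.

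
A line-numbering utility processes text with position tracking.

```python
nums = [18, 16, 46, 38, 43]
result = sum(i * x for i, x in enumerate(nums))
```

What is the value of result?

Step 1: Compute i * x for each (i, x) in enumerate([18, 16, 46, 38, 43]):
  i=0, x=18: 0*18 = 0
  i=1, x=16: 1*16 = 16
  i=2, x=46: 2*46 = 92
  i=3, x=38: 3*38 = 114
  i=4, x=43: 4*43 = 172
Step 2: sum = 0 + 16 + 92 + 114 + 172 = 394.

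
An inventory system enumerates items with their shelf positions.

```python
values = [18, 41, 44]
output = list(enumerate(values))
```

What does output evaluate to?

Step 1: enumerate pairs each element with its index:
  (0, 18)
  (1, 41)
  (2, 44)
Therefore output = [(0, 18), (1, 41), (2, 44)].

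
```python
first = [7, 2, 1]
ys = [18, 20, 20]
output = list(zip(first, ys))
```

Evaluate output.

Step 1: zip pairs elements at same index:
  Index 0: (7, 18)
  Index 1: (2, 20)
  Index 2: (1, 20)
Therefore output = [(7, 18), (2, 20), (1, 20)].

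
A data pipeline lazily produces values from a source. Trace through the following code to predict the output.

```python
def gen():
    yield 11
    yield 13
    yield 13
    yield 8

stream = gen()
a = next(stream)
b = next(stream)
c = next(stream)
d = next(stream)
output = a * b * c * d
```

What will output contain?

Step 1: Create generator and consume all values:
  a = next(stream) = 11
  b = next(stream) = 13
  c = next(stream) = 13
  d = next(stream) = 8
Step 2: output = 11 * 13 * 13 * 8 = 14872.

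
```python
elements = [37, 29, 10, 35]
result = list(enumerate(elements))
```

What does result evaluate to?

Step 1: enumerate pairs each element with its index:
  (0, 37)
  (1, 29)
  (2, 10)
  (3, 35)
Therefore result = [(0, 37), (1, 29), (2, 10), (3, 35)].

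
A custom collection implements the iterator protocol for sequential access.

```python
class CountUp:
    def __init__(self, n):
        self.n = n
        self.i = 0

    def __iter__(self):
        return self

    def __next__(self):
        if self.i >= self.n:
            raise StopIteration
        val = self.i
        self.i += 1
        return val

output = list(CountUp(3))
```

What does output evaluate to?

Step 1: CountUp(3) creates an iterator counting 0 to 2.
Step 2: list() consumes all values: [0, 1, 2].
Therefore output = [0, 1, 2].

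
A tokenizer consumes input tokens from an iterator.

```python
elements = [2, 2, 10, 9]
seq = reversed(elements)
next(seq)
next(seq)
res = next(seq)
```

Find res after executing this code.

Step 1: reversed([2, 2, 10, 9]) gives iterator: [9, 10, 2, 2].
Step 2: First next() = 9, second next() = 10.
Step 3: Third next() = 2.
Therefore res = 2.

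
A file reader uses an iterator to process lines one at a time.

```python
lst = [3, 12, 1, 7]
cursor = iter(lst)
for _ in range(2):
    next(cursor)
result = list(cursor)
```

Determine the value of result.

Step 1: Create iterator over [3, 12, 1, 7].
Step 2: Advance 2 positions (consuming [3, 12]).
Step 3: list() collects remaining elements: [1, 7].
Therefore result = [1, 7].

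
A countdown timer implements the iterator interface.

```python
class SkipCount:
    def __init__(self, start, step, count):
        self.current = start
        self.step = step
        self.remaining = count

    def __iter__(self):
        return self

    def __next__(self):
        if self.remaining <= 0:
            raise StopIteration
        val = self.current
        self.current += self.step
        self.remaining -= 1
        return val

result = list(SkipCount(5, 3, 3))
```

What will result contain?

Step 1: SkipCount starts at 5, increments by 3, for 3 steps:
  Yield 5, then current += 3
  Yield 8, then current += 3
  Yield 11, then current += 3
Therefore result = [5, 8, 11].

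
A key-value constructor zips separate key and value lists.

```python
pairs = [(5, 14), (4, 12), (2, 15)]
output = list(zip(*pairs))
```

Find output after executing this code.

Step 1: zip(*pairs) transposes: unzips [(5, 14), (4, 12), (2, 15)] into separate sequences.
Step 2: First elements: (5, 4, 2), second elements: (14, 12, 15).
Therefore output = [(5, 4, 2), (14, 12, 15)].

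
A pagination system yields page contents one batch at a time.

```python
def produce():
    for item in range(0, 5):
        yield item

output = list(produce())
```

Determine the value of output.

Step 1: The generator yields each value from range(0, 5).
Step 2: list() consumes all yields: [0, 1, 2, 3, 4].
Therefore output = [0, 1, 2, 3, 4].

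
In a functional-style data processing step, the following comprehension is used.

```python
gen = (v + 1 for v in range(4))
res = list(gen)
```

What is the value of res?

Step 1: For each v in range(4), compute v+1:
  v=0: 0+1 = 1
  v=1: 1+1 = 2
  v=2: 2+1 = 3
  v=3: 3+1 = 4
Therefore res = [1, 2, 3, 4].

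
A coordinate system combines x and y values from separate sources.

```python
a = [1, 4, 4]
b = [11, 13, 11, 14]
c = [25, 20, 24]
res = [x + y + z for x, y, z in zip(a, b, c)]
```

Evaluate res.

Step 1: zip three lists (truncates to shortest, len=3):
  1 + 11 + 25 = 37
  4 + 13 + 20 = 37
  4 + 11 + 24 = 39
Therefore res = [37, 37, 39].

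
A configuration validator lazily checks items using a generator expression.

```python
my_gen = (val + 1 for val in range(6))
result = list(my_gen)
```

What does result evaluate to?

Step 1: For each val in range(6), compute val+1:
  val=0: 0+1 = 1
  val=1: 1+1 = 2
  val=2: 2+1 = 3
  val=3: 3+1 = 4
  val=4: 4+1 = 5
  val=5: 5+1 = 6
Therefore result = [1, 2, 3, 4, 5, 6].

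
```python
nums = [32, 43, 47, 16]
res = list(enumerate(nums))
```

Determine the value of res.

Step 1: enumerate pairs each element with its index:
  (0, 32)
  (1, 43)
  (2, 47)
  (3, 16)
Therefore res = [(0, 32), (1, 43), (2, 47), (3, 16)].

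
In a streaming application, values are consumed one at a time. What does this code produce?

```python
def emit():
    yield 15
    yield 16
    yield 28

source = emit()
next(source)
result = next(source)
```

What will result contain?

Step 1: emit() creates a generator.
Step 2: next(source) yields 15 (consumed and discarded).
Step 3: next(source) yields 16, assigned to result.
Therefore result = 16.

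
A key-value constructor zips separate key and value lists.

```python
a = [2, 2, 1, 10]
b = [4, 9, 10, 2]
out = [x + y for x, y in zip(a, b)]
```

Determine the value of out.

Step 1: Add corresponding elements:
  2 + 4 = 6
  2 + 9 = 11
  1 + 10 = 11
  10 + 2 = 12
Therefore out = [6, 11, 11, 12].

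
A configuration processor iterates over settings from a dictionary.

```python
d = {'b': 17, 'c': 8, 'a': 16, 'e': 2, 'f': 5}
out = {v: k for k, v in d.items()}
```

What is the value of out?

Step 1: Invert dict (swap keys and values):
  'b': 17 -> 17: 'b'
  'c': 8 -> 8: 'c'
  'a': 16 -> 16: 'a'
  'e': 2 -> 2: 'e'
  'f': 5 -> 5: 'f'
Therefore out = {17: 'b', 8: 'c', 16: 'a', 2: 'e', 5: 'f'}.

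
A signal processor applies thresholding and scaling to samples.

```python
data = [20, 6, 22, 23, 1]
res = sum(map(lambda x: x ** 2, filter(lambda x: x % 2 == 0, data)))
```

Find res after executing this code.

Step 1: Filter even numbers from [20, 6, 22, 23, 1]: [20, 6, 22]
Step 2: Square each: [400, 36, 484]
Step 3: Sum = 920.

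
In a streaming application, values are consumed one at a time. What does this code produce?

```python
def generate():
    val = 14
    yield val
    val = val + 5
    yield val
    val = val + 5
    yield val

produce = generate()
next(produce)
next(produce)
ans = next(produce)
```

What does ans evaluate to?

Step 1: Trace through generator execution:
  Yield 1: val starts at 14, yield 14
  Yield 2: val = 14 + 5 = 19, yield 19
  Yield 3: val = 19 + 5 = 24, yield 24
Step 2: First next() gets 14, second next() gets the second value, third next() yields 24.
Therefore ans = 24.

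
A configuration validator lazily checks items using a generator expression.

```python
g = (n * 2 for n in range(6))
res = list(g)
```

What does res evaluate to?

Step 1: For each n in range(6), compute n*2:
  n=0: 0*2 = 0
  n=1: 1*2 = 2
  n=2: 2*2 = 4
  n=3: 3*2 = 6
  n=4: 4*2 = 8
  n=5: 5*2 = 10
Therefore res = [0, 2, 4, 6, 8, 10].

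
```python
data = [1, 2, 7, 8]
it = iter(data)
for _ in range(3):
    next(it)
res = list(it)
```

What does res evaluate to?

Step 1: Create iterator over [1, 2, 7, 8].
Step 2: Advance 3 positions (consuming [1, 2, 7]).
Step 3: list() collects remaining elements: [8].
Therefore res = [8].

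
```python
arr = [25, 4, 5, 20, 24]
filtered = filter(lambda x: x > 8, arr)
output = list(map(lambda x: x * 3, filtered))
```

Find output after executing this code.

Step 1: Filter arr for elements > 8:
  25: kept
  4: removed
  5: removed
  20: kept
  24: kept
Step 2: Map x * 3 on filtered [25, 20, 24]:
  25 -> 75
  20 -> 60
  24 -> 72
Therefore output = [75, 60, 72].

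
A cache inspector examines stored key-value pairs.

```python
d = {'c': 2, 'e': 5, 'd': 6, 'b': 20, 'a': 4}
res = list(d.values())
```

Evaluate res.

Step 1: d.values() returns the dictionary values in insertion order.
Therefore res = [2, 5, 6, 20, 4].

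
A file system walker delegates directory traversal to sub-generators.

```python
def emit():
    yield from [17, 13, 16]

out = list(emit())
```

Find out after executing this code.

Step 1: yield from delegates to the iterable, yielding each element.
Step 2: Collected values: [17, 13, 16].
Therefore out = [17, 13, 16].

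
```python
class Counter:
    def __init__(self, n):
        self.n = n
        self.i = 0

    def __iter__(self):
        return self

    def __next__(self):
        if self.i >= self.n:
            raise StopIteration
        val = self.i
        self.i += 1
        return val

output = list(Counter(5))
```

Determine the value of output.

Step 1: Counter(5) creates an iterator counting 0 to 4.
Step 2: list() consumes all values: [0, 1, 2, 3, 4].
Therefore output = [0, 1, 2, 3, 4].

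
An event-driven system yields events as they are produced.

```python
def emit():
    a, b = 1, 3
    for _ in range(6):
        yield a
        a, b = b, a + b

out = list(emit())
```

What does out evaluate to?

Step 1: Fibonacci-like sequence starting with a=1, b=3:
  Iteration 1: yield a=1, then a,b = 3,4
  Iteration 2: yield a=3, then a,b = 4,7
  Iteration 3: yield a=4, then a,b = 7,11
  Iteration 4: yield a=7, then a,b = 11,18
  Iteration 5: yield a=11, then a,b = 18,29
  Iteration 6: yield a=18, then a,b = 29,47
Therefore out = [1, 3, 4, 7, 11, 18].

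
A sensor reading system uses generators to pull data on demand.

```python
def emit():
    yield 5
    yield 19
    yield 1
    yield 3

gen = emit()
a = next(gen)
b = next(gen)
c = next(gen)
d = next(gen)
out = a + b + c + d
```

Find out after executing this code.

Step 1: Create generator and consume all values:
  a = next(gen) = 5
  b = next(gen) = 19
  c = next(gen) = 1
  d = next(gen) = 3
Step 2: out = 5 + 19 + 1 + 3 = 28.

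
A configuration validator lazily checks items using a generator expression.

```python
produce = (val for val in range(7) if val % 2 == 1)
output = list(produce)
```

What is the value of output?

Step 1: Filter range(7) keeping only odd values:
  val=0: even, excluded
  val=1: odd, included
  val=2: even, excluded
  val=3: odd, included
  val=4: even, excluded
  val=5: odd, included
  val=6: even, excluded
Therefore output = [1, 3, 5].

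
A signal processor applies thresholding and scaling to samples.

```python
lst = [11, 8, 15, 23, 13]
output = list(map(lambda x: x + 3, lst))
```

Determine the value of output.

Step 1: Apply lambda x: x + 3 to each element:
  11 -> 14
  8 -> 11
  15 -> 18
  23 -> 26
  13 -> 16
Therefore output = [14, 11, 18, 26, 16].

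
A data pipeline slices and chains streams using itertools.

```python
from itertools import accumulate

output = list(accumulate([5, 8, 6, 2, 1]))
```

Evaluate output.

Step 1: accumulate computes running sums:
  + 5 = 5
  + 8 = 13
  + 6 = 19
  + 2 = 21
  + 1 = 22
Therefore output = [5, 13, 19, 21, 22].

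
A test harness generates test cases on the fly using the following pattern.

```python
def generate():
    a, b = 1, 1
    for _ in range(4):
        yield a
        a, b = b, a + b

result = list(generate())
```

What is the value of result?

Step 1: Fibonacci-like sequence starting with a=1, b=1:
  Iteration 1: yield a=1, then a,b = 1,2
  Iteration 2: yield a=1, then a,b = 2,3
  Iteration 3: yield a=2, then a,b = 3,5
  Iteration 4: yield a=3, then a,b = 5,8
Therefore result = [1, 1, 2, 3].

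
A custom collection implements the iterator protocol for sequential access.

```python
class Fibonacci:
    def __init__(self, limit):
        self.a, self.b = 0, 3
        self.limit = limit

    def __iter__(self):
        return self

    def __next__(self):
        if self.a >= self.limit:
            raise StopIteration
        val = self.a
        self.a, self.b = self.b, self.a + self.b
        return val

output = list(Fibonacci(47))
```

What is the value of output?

Step 1: Fibonacci-like sequence (a=0, b=3) until >= 47:
  Yield 0, then a,b = 3,3
  Yield 3, then a,b = 3,6
  Yield 3, then a,b = 6,9
  Yield 6, then a,b = 9,15
  Yield 9, then a,b = 15,24
  Yield 15, then a,b = 24,39
  Yield 24, then a,b = 39,63
  Yield 39, then a,b = 63,102
Step 2: 63 >= 47, stop.
Therefore output = [0, 3, 3, 6, 9, 15, 24, 39].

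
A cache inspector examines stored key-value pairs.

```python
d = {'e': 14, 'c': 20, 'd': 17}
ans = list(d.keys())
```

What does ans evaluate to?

Step 1: d.keys() returns the dictionary keys in insertion order.
Therefore ans = ['e', 'c', 'd'].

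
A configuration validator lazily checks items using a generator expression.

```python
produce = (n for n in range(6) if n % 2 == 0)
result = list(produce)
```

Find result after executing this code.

Step 1: Filter range(6) keeping only even values:
  n=0: even, included
  n=1: odd, excluded
  n=2: even, included
  n=3: odd, excluded
  n=4: even, included
  n=5: odd, excluded
Therefore result = [0, 2, 4].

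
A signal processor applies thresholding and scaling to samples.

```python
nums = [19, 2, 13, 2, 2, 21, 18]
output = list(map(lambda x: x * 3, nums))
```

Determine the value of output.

Step 1: Apply lambda x: x * 3 to each element:
  19 -> 57
  2 -> 6
  13 -> 39
  2 -> 6
  2 -> 6
  21 -> 63
  18 -> 54
Therefore output = [57, 6, 39, 6, 6, 63, 54].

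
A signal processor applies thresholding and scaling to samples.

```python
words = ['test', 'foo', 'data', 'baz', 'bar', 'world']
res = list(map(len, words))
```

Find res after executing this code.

Step 1: Map len() to each word:
  'test' -> 4
  'foo' -> 3
  'data' -> 4
  'baz' -> 3
  'bar' -> 3
  'world' -> 5
Therefore res = [4, 3, 4, 3, 3, 5].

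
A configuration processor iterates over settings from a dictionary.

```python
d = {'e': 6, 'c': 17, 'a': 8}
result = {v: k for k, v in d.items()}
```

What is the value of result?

Step 1: Invert dict (swap keys and values):
  'e': 6 -> 6: 'e'
  'c': 17 -> 17: 'c'
  'a': 8 -> 8: 'a'
Therefore result = {6: 'e', 17: 'c', 8: 'a'}.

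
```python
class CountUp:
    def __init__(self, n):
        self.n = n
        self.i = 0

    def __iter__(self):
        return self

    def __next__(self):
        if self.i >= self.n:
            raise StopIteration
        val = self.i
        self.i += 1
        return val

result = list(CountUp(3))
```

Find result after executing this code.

Step 1: CountUp(3) creates an iterator counting 0 to 2.
Step 2: list() consumes all values: [0, 1, 2].
Therefore result = [0, 1, 2].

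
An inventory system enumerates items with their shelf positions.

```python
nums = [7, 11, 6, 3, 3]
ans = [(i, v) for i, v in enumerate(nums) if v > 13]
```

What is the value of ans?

Step 1: Filter enumerate([7, 11, 6, 3, 3]) keeping v > 13:
  (0, 7): 7 <= 13, excluded
  (1, 11): 11 <= 13, excluded
  (2, 6): 6 <= 13, excluded
  (3, 3): 3 <= 13, excluded
  (4, 3): 3 <= 13, excluded
Therefore ans = [].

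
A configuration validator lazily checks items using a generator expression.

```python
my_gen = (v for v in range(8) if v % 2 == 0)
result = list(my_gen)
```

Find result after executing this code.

Step 1: Filter range(8) keeping only even values:
  v=0: even, included
  v=1: odd, excluded
  v=2: even, included
  v=3: odd, excluded
  v=4: even, included
  v=5: odd, excluded
  v=6: even, included
  v=7: odd, excluded
Therefore result = [0, 2, 4, 6].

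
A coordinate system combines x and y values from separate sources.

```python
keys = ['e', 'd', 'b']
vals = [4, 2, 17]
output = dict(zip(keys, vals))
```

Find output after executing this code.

Step 1: zip pairs keys with values:
  'e' -> 4
  'd' -> 2
  'b' -> 17
Therefore output = {'e': 4, 'd': 2, 'b': 17}.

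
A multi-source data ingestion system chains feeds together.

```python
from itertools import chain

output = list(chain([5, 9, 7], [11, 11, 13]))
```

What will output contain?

Step 1: chain() concatenates iterables: [5, 9, 7] + [11, 11, 13].
Therefore output = [5, 9, 7, 11, 11, 13].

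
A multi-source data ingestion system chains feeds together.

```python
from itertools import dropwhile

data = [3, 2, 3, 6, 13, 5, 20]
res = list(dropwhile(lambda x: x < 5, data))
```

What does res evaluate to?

Step 1: dropwhile drops elements while < 5:
  3 < 5: dropped
  2 < 5: dropped
  3 < 5: dropped
  6: kept (dropping stopped)
Step 2: Remaining elements kept regardless of condition.
Therefore res = [6, 13, 5, 20].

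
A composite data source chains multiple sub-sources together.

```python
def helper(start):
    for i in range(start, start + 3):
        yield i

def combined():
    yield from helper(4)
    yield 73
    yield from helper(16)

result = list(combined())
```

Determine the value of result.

Step 1: combined() delegates to helper(4):
  yield 4
  yield 5
  yield 6
Step 2: yield 73
Step 3: Delegates to helper(16):
  yield 16
  yield 17
  yield 18
Therefore result = [4, 5, 6, 73, 16, 17, 18].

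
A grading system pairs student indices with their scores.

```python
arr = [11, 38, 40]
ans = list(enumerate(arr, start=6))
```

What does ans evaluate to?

Step 1: enumerate with start=6:
  (6, 11)
  (7, 38)
  (8, 40)
Therefore ans = [(6, 11), (7, 38), (8, 40)].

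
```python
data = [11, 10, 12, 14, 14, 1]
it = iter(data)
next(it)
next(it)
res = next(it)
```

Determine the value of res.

Step 1: Create iterator over [11, 10, 12, 14, 14, 1].
Step 2: next() consumes 11.
Step 3: next() consumes 10.
Step 4: next() returns 12.
Therefore res = 12.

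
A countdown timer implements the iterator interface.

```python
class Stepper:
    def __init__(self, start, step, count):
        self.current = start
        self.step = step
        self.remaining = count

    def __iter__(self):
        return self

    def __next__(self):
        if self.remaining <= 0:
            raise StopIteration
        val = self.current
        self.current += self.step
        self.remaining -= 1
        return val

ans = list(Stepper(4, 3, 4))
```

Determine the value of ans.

Step 1: Stepper starts at 4, increments by 3, for 4 steps:
  Yield 4, then current += 3
  Yield 7, then current += 3
  Yield 10, then current += 3
  Yield 13, then current += 3
Therefore ans = [4, 7, 10, 13].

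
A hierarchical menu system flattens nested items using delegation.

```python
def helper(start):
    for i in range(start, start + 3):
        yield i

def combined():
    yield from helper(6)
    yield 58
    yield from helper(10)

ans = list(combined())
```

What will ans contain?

Step 1: combined() delegates to helper(6):
  yield 6
  yield 7
  yield 8
Step 2: yield 58
Step 3: Delegates to helper(10):
  yield 10
  yield 11
  yield 12
Therefore ans = [6, 7, 8, 58, 10, 11, 12].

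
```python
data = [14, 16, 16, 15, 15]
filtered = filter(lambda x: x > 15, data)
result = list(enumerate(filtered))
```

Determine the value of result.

Step 1: Filter [14, 16, 16, 15, 15] for > 15: [16, 16].
Step 2: enumerate re-indexes from 0: [(0, 16), (1, 16)].
Therefore result = [(0, 16), (1, 16)].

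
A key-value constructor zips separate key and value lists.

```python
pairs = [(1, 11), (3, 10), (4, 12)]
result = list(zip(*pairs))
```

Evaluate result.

Step 1: zip(*pairs) transposes: unzips [(1, 11), (3, 10), (4, 12)] into separate sequences.
Step 2: First elements: (1, 3, 4), second elements: (11, 10, 12).
Therefore result = [(1, 3, 4), (11, 10, 12)].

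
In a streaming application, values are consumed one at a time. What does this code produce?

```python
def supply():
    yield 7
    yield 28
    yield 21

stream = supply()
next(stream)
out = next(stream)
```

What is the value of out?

Step 1: supply() creates a generator.
Step 2: next(stream) yields 7 (consumed and discarded).
Step 3: next(stream) yields 28, assigned to out.
Therefore out = 28.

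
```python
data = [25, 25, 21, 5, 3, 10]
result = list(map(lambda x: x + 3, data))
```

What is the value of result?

Step 1: Apply lambda x: x + 3 to each element:
  25 -> 28
  25 -> 28
  21 -> 24
  5 -> 8
  3 -> 6
  10 -> 13
Therefore result = [28, 28, 24, 8, 6, 13].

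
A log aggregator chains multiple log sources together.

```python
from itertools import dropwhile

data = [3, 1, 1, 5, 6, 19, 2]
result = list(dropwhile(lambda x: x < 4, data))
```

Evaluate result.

Step 1: dropwhile drops elements while < 4:
  3 < 4: dropped
  1 < 4: dropped
  1 < 4: dropped
  5: kept (dropping stopped)
Step 2: Remaining elements kept regardless of condition.
Therefore result = [5, 6, 19, 2].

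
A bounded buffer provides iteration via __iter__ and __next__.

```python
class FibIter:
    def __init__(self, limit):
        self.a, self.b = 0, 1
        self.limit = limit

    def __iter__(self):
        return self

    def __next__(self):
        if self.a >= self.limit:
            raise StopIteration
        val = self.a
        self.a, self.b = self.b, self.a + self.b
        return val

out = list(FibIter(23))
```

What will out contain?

Step 1: Fibonacci-like sequence (a=0, b=1) until >= 23:
  Yield 0, then a,b = 1,1
  Yield 1, then a,b = 1,2
  Yield 1, then a,b = 2,3
  Yield 2, then a,b = 3,5
  Yield 3, then a,b = 5,8
  Yield 5, then a,b = 8,13
  Yield 8, then a,b = 13,21
  Yield 13, then a,b = 21,34
  Yield 21, then a,b = 34,55
Step 2: 34 >= 23, stop.
Therefore out = [0, 1, 1, 2, 3, 5, 8, 13, 21].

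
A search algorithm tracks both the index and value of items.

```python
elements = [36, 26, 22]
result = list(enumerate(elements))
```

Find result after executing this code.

Step 1: enumerate pairs each element with its index:
  (0, 36)
  (1, 26)
  (2, 22)
Therefore result = [(0, 36), (1, 26), (2, 22)].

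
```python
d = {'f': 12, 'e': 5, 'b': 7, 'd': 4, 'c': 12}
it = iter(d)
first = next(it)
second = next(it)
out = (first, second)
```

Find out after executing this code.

Step 1: iter(d) iterates over keys: ['f', 'e', 'b', 'd', 'c'].
Step 2: first = next(it) = 'f', second = next(it) = 'e'.
Therefore out = ('f', 'e').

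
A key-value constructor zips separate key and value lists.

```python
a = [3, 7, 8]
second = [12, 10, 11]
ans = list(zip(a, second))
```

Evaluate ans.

Step 1: zip pairs elements at same index:
  Index 0: (3, 12)
  Index 1: (7, 10)
  Index 2: (8, 11)
Therefore ans = [(3, 12), (7, 10), (8, 11)].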